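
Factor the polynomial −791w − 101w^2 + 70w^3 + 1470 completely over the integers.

By the rational root theorem, w = −7/2 is a root, giving the factor (2w + 7) and quotient 35w^2 − 173w + 210.
The remaining quadratic factors as (7w − 15)(5w − 14).

(2w + 7)(5w − 14)(7w − 15)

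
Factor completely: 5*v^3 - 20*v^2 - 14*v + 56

(v - 4)*(5*v^2 - 14)

Group as (5*v^3 - 14*v) + (-20*v^2 + 56) = v*(5*v^2 - 14) - 4*(5*v^2 - 14).
Both groups share the factor (5*v^2 - 14).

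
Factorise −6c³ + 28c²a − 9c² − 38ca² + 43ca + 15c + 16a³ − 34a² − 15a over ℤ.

−(2c − 2a + 5)(3c − 8a − 3)(c − a)

Group: 3c(−2c² + 4ca − 5c − 2a² + 5a) + (−8a − 3)(−2c² + 4ca − 5c − 2a² + 5a); both groups contain (−2c² + 4ca − 5c − 2a² + 5a), so (3c − 8a − 3) is a factor with cofactor −2c² + 4ca − 5c − 2a² + 5a.
The cofactor groups again: −2c² + 4ca − 5c − 2a² + 5a = −2c(c − a) + (2a − 5)(c − a); both groups contain (c − a), giving −(2c − 2a + 5)(c − a).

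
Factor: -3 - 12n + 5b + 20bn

Group as (20bn + 5b) + (-12n - 3) = 5b(4n + 1) - 3(4n + 1).
Both groups share the factor (4n + 1).

(4n + 1)(5b - 3)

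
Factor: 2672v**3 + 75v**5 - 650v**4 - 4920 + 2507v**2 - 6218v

(3v - 5)(5v + 4)(5v + 6)(v**2 - 9v + 41)

Testing divisors of the constant over divisors of the leading coefficient, v = -4/5 is a root, giving the factor (5v + 4) and quotient 15v**4 - 142v**3 + 648v**2 - 17v - 1230.
Next, v = 5/3 is a root, giving the factor (3v - 5) and quotient 5v**3 - 39v**2 + 151v + 246.
Then v = -6/5 is a root, so (5v + 6) is a factor; dividing leaves v**2 - 9v + 41.
The quadratic v**2 - 9v + 41 has discriminant -83 < 0 and is irreducible over ℤ.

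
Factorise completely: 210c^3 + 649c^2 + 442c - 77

(5c + 7)(6c + 11)(7c - 1)

Among the possible rational roots, c = 1/7 is a root, so (7c - 1) is a factor; dividing leaves 30c^2 + 97c + 77.
The remaining quadratic factors as (6c + 11)(5c + 7).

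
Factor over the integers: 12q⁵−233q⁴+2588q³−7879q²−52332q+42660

By the rational root theorem, q = −10/3 is a root, so (3q+10) is a factor; dividing leaves 4q⁴−91q³+1166q²−6513q+4266.
Continuing, q = 9 is a root, so (q−9) is a factor; dividing leaves 4q³−55q²+671q−474.
Continuing, q = 3/4 is a root, giving the factor (4q−3) and quotient q²−13q+158.
The quadratic q²−13q+158 has discriminant −463 < 0 and is irreducible over ℤ.

(3q+10)(4q−3)(q−9)(q²−13q+158)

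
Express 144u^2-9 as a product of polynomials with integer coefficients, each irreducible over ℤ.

Every term has a factor of 9. Then 16u^2-1 = (4u)² − (1)².

9(4u+1)(4u-1)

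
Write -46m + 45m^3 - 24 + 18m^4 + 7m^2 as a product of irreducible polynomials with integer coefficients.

(2m + 3)(3m + 2)(3m + 4)(m - 1)

Testing divisors of the constant over divisors of the leading coefficient, m = -3/2 is a root, so (2m + 3) divides it; the quotient is 9m^3 + 9m^2 - 10m - 8.
Continuing, m = -2/3 is a root, giving the factor (3m + 2) and quotient 3m^2 + m - 4.
The remaining quadratic factors as (3m + 4)(m - 1).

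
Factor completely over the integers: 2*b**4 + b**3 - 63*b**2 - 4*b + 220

Testing divisors of the constant over divisors of the leading coefficient, b = -2 is a root, giving the factor (b + 2) and quotient 2*b**3 - 3*b**2 - 57*b + 110.
Then b = 5 is a root, so (b - 5) is a factor; dividing leaves 2*b**2 + 7*b - 22.
The remaining quadratic factors as (2*b + 11)(b - 2).

(2*b + 11)*(b + 2)*(b - 2)*(b - 5)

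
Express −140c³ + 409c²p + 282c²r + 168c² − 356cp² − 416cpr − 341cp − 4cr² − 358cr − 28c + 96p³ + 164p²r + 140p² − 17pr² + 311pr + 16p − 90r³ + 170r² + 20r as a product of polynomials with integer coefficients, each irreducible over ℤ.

Group: 4c(−35c² + 76cp + 88cr + 7c − 32p² − 76pr − 4p − 45r² − 5r) + (−3p + 2r − 4)(−35c² + 76cp + 88cr + 7c − 32p² − 76pr − 4p − 45r² − 5r); both groups contain (−35c² + 76cp + 88cr + 7c − 32p² − 76pr − 4p − 45r² − 5r), so (4c − 3p + 2r − 4) is a factor with cofactor −35c² + 76cp + 88cr + 7c − 32p² − 76pr − 4p − 45r² − 5r.
The cofactor groups again: −35c² + 76cp + 88cr + 7c − 32p² − 76pr − 4p − 45r² − 5r = −7c(5c − 8p − 9r − 1) + (4p + 5r)(5c − 8p − 9r − 1); both groups contain (5c − 8p − 9r − 1), giving −(7c − 4p − 5r)(5c − 8p − 9r − 1).

−(4c − 3p + 2r − 4)(5c − 8p − 9r − 1)(7c − 4p − 5r)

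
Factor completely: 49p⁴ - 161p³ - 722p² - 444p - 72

Among the possible rational roots, p = -2 is a root, giving the factor (p + 2) and quotient 49p³ - 259p² - 204p - 36.
Continuing, p = 6 is a root, so (p - 6) divides it; the quotient is 49p² + 35p + 6.
The remaining quadratic factors as (7p + 2)(7p + 3).

(7p + 2)(7p + 3)(p + 2)(p - 6)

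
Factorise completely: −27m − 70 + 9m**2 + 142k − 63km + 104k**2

(13k − 3m − 5)(8k − 3m + 14)

Group: 13k(8k − 3m + 14) + (−3m − 5)(8k − 3m + 14); both groups contain (8k − 3m + 14).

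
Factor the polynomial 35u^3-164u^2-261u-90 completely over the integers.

(5u+3)(7u+5)(u-6)

Among the possible rational roots, u = 6 is a root, so (u-6) is a factor; dividing leaves 35u^2+46u+15.
The remaining quadratic factors as (7u+5)(5u+3).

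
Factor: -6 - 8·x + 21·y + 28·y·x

(4·x + 3)·(7·y - 2)

Group as (28·y·x + 21·y) + (-8·x - 6) = 7·y·(4·x + 3) - 2·(4·x + 3).
Both groups share the factor (4·x + 3).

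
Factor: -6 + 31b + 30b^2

Need a pair with product 30·(-6) = -180 and sum 31: that's -5 and 36.
Split the middle term: 30b^2 - 5b + 36b - 6 = 5b(6b - 1) + 6(6b - 1).

(5b + 6)(6b - 1)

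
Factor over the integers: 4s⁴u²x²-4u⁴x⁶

Factor out 4u²x² first: what remains is s⁴-u²x⁴.
Recognize a difference of squares with the parts s² and ux².

4u²x²(s²+ux²)(s²-ux²)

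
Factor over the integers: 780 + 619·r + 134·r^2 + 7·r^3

By the rational root theorem, r = -15/7 is a root, giving the factor (7·r + 15) and quotient r^2 + 17·r + 52.
The remaining quadratic factors as (r + 13)(r + 4).

(7·r + 15)·(r + 13)·(r + 4)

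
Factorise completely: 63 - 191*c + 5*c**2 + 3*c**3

(3*c - 1)*(c + 9)*(c - 7)

By the rational root theorem, c = 1/3 is a root, so (3*c - 1) is a factor; dividing leaves c**2 + 2*c - 63.
The remaining quadratic factors as (c + 9)(c - 7).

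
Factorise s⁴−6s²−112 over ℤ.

(s²+8)(s²−14)

Substitute u = s² to get a quadratic in u, then factor.
s²−14 is irreducible over ℤ (14 is not a perfect square).
s²+8 is irreducible over ℤ (always positive, so no real roots).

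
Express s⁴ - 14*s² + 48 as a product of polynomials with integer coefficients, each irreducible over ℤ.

Substitute u = s² to get a quadratic in u, then factor.
s² - 8 is irreducible over ℤ (8 is not a perfect square).
s² - 6 is irreducible over ℤ (6 is not a perfect square).

(s² - 6)*(s² - 8)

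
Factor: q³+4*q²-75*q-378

(q+6)*(q+7)*(q-9)

By the rational root theorem, q = 9 is a root, giving the factor (q-9) and quotient q²+13*q+42.
The remaining quadratic factors as (q+7)(q+6).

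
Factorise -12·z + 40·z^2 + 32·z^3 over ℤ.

Pull out the common factor 4·z, then factor the remaining trinomial.

4·z·(2·z + 3)·(4·z - 1)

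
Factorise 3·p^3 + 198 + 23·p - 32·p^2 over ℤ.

(3·p - 11)·(p + 2)·(p - 9)

Testing divisors of the constant over divisors of the leading coefficient, p = 9 is a root, so (p - 9) divides it; the quotient is 3·p^2 - 5·p - 22.
The remaining quadratic factors as (3·p - 11)(p + 2).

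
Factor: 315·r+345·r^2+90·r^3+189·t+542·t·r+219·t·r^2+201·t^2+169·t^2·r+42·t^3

(2·t+3·r+7)·(3·t+5·r)·(7·t+6·r+9)

Group: 7·t·(6·t^2+19·t·r+21·t+15·r^2+35·r) + (6·r+9)·(6·t^2+19·t·r+21·t+15·r^2+35·r); both groups contain (6·t^2+19·t·r+21·t+15·r^2+35·r), so (7·t+6·r+9) is a factor with cofactor 6·t^2+19·t·r+21·t+15·r^2+35·r.
The cofactor groups again: 6·t^2+19·t·r+21·t+15·r^2+35·r = 3·t·(2·t+3·r+7) + 5·r·(2·t+3·r+7); both groups contain (2·t+3·r+7), giving (3·t+5·r)·(2·t+3·r+7).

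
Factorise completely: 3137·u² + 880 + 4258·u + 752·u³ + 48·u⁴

Trying the rational-root candidates, u = −8/3 is a root, so (3·u + 8) is a factor; dividing leaves 16·u³ + 208·u² + 491·u + 110.
Then u = −1/4 is a root, so (4·u + 1) is a factor; dividing leaves 4·u² + 51·u + 110.
The remaining quadratic factors as (4·u + 11)(u + 10).

(3·u + 8)·(4·u + 1)·(4·u + 11)·(u + 10)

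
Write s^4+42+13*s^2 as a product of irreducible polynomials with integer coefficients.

(s^2+6)*(s^2+7)

Substitute u = s^2 to get a quadratic in u, then factor.
s^2+6 is irreducible over ℤ (always positive, so no real roots).
s^2+7 is irreducible over ℤ (always positive, so no real roots).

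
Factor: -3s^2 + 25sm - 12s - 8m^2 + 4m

Group: -3s(s - 8m + 4) + m(s - 8m + 4); both groups contain (s - 8m + 4).

-(s - 8m + 4)(3s - m)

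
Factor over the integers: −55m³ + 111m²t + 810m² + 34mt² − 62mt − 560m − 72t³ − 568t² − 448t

−(11m − 9t − 8)(5m + 4t)(m − 2t − 14)

Group: 5m(−11m² + 31mt + 162m − 18t² − 142t − 112) + 4t(−11m² + 31mt + 162m − 18t² − 142t − 112); both groups contain (−11m² + 31mt + 162m − 18t² − 142t − 112), so (5m + 4t) is a factor with cofactor −11m² + 31mt + 162m − 18t² − 142t − 112.
The cofactor groups again: −11m² + 31mt + 162m − 18t² − 142t − 112 = −11m(m − 2t − 14) + (9t + 8)(m − 2t − 14); both groups contain (m − 2t − 14), giving −(11m − 9t − 8)(m − 2t − 14).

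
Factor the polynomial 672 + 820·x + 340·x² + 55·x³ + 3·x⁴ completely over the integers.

Among the possible rational roots, x = -8 is a root, so (x + 8) is a factor; dividing leaves 3·x³ + 31·x² + 92·x + 84.
Then x = -6 is a root, so (x + 6) is a factor; dividing leaves 3·x² + 13·x + 14.
The remaining quadratic factors as (3·x + 7)(x + 2).

(3·x + 7)·(x + 2)·(x + 6)·(x + 8)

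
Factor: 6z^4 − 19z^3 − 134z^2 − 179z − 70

Testing divisors of the constant over divisors of the leading coefficient, z = 7 is a root, so (z − 7) divides it; the quotient is 6z^3 + 23z^2 + 27z + 10.
Then z = −5/6 is a root, so (6z + 5) is a factor; dividing leaves z^2 + 3z + 2.
The remaining quadratic factors as (z + 1)(z + 2).

(6z + 5)(z + 1)(z + 2)(z − 7)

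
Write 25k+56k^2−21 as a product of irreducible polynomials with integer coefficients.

(7k−3)(8k+7)

Need a pair with product 56·(−21) = −1176 and sum 25: that's 49 and −24.
Split the middle term: 56k^2+49k − 24k−21 = 7k(8k+7) − 3(8k+7).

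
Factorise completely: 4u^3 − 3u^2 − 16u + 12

Trying the rational-root candidates, u = 3/4 is a root, so (4u − 3) divides it; the quotient is u^2 − 4.
The remaining quadratic factors as (u − 2)(u + 2).

(4u − 3)(u + 2)(u − 2)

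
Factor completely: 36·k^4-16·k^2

4·k^2·(3·k+2)·(3·k-2)

Every term has a factor of 4·k^2. Then 9·k^2-4 = (3·k)² − (2)².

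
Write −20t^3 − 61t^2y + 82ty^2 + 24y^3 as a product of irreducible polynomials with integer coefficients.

−(4t + y)(5t − 6y)(t + 4y)

Group: 4t(−5t^2 − 14ty + 24y^2) + y(−5t^2 − 14ty + 24y^2); both groups contain (−5t^2 − 14ty + 24y^2), so (4t + y) is a factor with cofactor −5t^2 − 14ty + 24y^2.
The cofactor groups again: −5t^2 − 14ty + 24y^2 = −t(5t − 6y) − 4y(5t − 6y); both groups contain (5t − 6y), giving −(t + 4y)(5t − 6y).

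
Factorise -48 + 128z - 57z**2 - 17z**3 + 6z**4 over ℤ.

Among the possible rational roots, z = -3 is a root, giving the factor (z + 3) and quotient 6z**3 - 35z**2 + 48z - 16.
Then z = 4 is a root, so (z - 4) is a factor; dividing leaves 6z**2 - 11z + 4.
The remaining quadratic factors as (3z - 4)(2z - 1).

(2z - 1)(3z - 4)(z + 3)(z - 4)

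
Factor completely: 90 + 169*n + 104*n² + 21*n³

(3*n + 5)*(7*n + 9)*(n + 2)

Among the possible rational roots, n = −9/7 is a root, so (7*n + 9) divides it; the quotient is 3*n² + 11*n + 10.
The remaining quadratic factors as (3*n + 5)(n + 2).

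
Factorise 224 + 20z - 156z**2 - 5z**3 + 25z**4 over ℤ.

(5z + 7)(5z - 8)(z + 2)(z - 2)

Testing divisors of the constant over divisors of the leading coefficient, z = -2 is a root, giving the factor (z + 2) and quotient 25z**3 - 55z**2 - 46z + 112.
Then z = -7/5 is a root, so (5z + 7) is a factor; dividing leaves 5z**2 - 18z + 16.
The remaining quadratic factors as (z - 2)(5z - 8).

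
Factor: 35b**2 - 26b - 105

Need a pair with product 35·(-105) = -3675 and sum -26: that's -75 and 49.
Split the middle term: 35b**2 - 75b + 49b - 105 = 5b(7b - 15) + 7(7b - 15).

(5b + 7)(7b - 15)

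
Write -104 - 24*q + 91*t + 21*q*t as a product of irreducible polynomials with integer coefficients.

Group as (21*q*t - 24*q) + (91*t - 104) = 3*q*(7*t - 8) + 13*(7*t - 8).
Both groups share the factor (7*t - 8).

(3*q + 13)*(7*t - 8)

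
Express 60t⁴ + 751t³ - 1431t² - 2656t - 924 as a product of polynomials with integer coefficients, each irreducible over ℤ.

By the rational root theorem, t = -14 is a root, so (t + 14) is a factor; dividing leaves 60t³ - 89t² - 185t - 66.
Continuing, t = -2/3 is a root, so (3t + 2) divides it; the quotient is 20t² - 43t - 33.
The remaining quadratic factors as (4t - 11)(5t + 3).

(3t + 2)(4t - 11)(5t + 3)(t + 14)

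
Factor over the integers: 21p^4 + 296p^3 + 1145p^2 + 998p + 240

Among the possible rational roots, p = -3/7 is a root, giving the factor (7p + 3) and quotient 3p^3 + 41p^2 + 146p + 80.
Continuing, p = -5 is a root, giving the factor (p + 5) and quotient 3p^2 + 26p + 16.
The remaining quadratic factors as (3p + 2)(p + 8).

(3p + 2)(7p + 3)(p + 5)(p + 8)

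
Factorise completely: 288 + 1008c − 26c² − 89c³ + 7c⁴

(7c + 2)(c + 3)(c − 12)(c − 4)

Trying the rational-root candidates, c = 4 is a root, so (c − 4) divides it; the quotient is 7c³ − 61c² − 270c − 72.
Then c = −3 is a root, so (c + 3) is a factor; dividing leaves 7c² − 82c − 24.
The remaining quadratic factors as (c − 12)(7c + 2).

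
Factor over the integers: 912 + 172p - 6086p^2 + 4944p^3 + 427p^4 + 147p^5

(3p + 1)(7p - 4)(7p - 6)(p^2 + 4p + 38)

Trying the rational-root candidates, p = 4/7 is a root, so (7p - 4) is a factor; dividing leaves 21p^4 + 73p^3 + 748p^2 - 442p - 228.
Then p = -1/3 is a root, giving the factor (3p + 1) and quotient 7p^3 + 22p^2 + 242p - 228.
Continuing, p = 6/7 is a root, so (7p - 6) is a factor; dividing leaves p^2 + 4p + 38.
The quadratic p^2 + 4p + 38 has discriminant -136 < 0 and is irreducible over ℤ.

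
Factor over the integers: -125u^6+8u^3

Factor out u^3 first: what remains is -125u^3+8.
Recognize a difference of cubes with the parts 2 and 5u.

-u^3(5u-2)(25u^2+10u+4)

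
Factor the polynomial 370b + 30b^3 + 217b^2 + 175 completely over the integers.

(5b + 7)(6b + 5)(b + 5)

Trying the rational-root candidates, b = -5 is a root, giving the factor (b + 5) and quotient 30b^2 + 67b + 35.
The remaining quadratic factors as (5b + 7)(6b + 5).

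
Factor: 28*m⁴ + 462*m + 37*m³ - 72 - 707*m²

(4*m - 1)*(7*m - 3)*(m + 6)*(m - 4)

Among the possible rational roots, m = 1/4 is a root, giving the factor (4*m - 1) and quotient 7*m³ + 11*m² - 174*m + 72.
Then m = -6 is a root, giving the factor (m + 6) and quotient 7*m² - 31*m + 12.
The remaining quadratic factors as (7*m - 3)(m - 4).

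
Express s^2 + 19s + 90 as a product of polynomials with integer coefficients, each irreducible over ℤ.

(s + 10)(s + 9)

Two integers with product 90 and sum 19 are 9 and 10.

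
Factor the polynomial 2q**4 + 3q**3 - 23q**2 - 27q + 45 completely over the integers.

(2q + 5)(q + 3)(q - 1)(q - 3)

Trying the rational-root candidates, q = 3 is a root, so (q - 3) is a factor; dividing leaves 2q**3 + 9q**2 + 4q - 15.
Continuing, q = 1 is a root, giving the factor (q - 1) and quotient 2q**2 + 11q + 15.
The remaining quadratic factors as (2q + 5)(q + 3).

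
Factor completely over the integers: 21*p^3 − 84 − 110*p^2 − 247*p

(3*p + 4)*(7*p + 3)*(p − 7)

Trying the rational-root candidates, p = 7 is a root, so (p − 7) is a factor; dividing leaves 21*p^2 + 37*p + 12.
The remaining quadratic factors as (7*p + 3)(3*p + 4).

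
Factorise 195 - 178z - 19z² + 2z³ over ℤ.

Trying the rational-root candidates, z = 15 is a root, so (z - 15) divides it; the quotient is 2z² + 11z - 13.
The remaining quadratic factors as (z - 1)(2z + 13).

(2z + 13)(z - 1)(z - 15)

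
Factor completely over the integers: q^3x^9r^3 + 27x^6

Pull out the common factor x^6, leaving q^3x^3r^3 + 27.
Recognize a sum of cubes with the parts qxr and 3.

x^6(qxr + 3)(q^2x^2r^2 − 3qxr + 9)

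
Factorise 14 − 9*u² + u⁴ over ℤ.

Substitute w = u² to get a quadratic in w, then factor.
u² − 7 is irreducible over ℤ (7 is not a perfect square).
u² − 2 is irreducible over ℤ (2 is not a perfect square).

(u² − 2)*(u² − 7)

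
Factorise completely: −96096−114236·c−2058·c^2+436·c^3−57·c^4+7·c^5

Testing divisors of the constant over divisors of the leading coefficient, c = 13 is a root, giving the factor (c−13) and quotient 7·c^4+34·c^3+878·c^2+9356·c+7392.
Then c = −8 is a root, so (c+8) is a factor; dividing leaves 7·c^3−22·c^2+1054·c+924.
Next, c = −6/7 is a root, so (7·c+6) divides it; the quotient is c^2−4·c+154.
The quadratic c^2−4·c+154 has discriminant −600 < 0 and is irreducible over ℤ.

(7·c+6)·(c+8)·(c−13)·(c^2−4·c+154)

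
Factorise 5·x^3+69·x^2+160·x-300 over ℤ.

(5·x-6)·(x+10)·(x+5)

Testing divisors of the constant over divisors of the leading coefficient, x = -10 is a root, giving the factor (x+10) and quotient 5·x^2+19·x-30.
The remaining quadratic factors as (x+5)(5·x-6).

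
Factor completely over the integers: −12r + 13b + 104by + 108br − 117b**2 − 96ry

−(13b − 12r)(9b − 8y − 1)

Group: −13b(9b − 8y − 1) + 12r(9b − 8y − 1); both groups contain (9b − 8y − 1).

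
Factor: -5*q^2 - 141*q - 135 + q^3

(q + 1)*(q + 9)*(q - 15)

Among the possible rational roots, q = -1 is a root, so (q + 1) divides it; the quotient is q^2 - 6*q - 135.
The remaining quadratic factors as (q - 15)(q + 9).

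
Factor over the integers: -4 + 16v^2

Every term has a factor of 4. Then 4v^2 - 1 = (2v)² − (1)².

4(2v + 1)(2v - 1)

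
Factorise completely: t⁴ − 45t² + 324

By the rational root theorem, t = 3 is a root, giving the factor (t − 3) and quotient t³ + 3t² − 36t − 108.
Then t = 6 is a root, so (t − 6) is a factor; dividing leaves t² + 9t + 18.
The remaining quadratic factors as (t + 6)(t + 3).

(t + 3)(t + 6)(t − 3)(t − 6)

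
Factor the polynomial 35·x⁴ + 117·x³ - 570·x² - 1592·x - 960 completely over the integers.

(5·x + 6)·(7·x + 8)·(x + 5)·(x - 4)

Among the possible rational roots, x = -5 is a root, giving the factor (x + 5) and quotient 35·x³ - 58·x² - 280·x - 192.
Then x = 4 is a root, giving the factor (x - 4) and quotient 35·x² + 82·x + 48.
The remaining quadratic factors as (5·x + 6)(7·x + 8).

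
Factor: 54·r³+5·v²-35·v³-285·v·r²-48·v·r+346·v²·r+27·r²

-(7·v-2·r-1)·(5·v-3·r)·(v-9·r)

Group: 7·v·(-5·v²+48·v·r-27·r²) + (-2·r-1)·(-5·v²+48·v·r-27·r²); both groups contain (-5·v²+48·v·r-27·r²), so (7·v-2·r-1) is a factor with cofactor -5·v²+48·v·r-27·r².
The cofactor groups again: -5·v²+48·v·r-27·r² = -v·(5·v-3·r) + 9·r·(5·v-3·r); both groups contain (5·v-3·r), giving -(v-9·r)·(5·v-3·r).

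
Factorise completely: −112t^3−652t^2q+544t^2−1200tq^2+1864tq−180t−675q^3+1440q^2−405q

−(14t+15q−5)(2t+5q−9)(4t+9q)

Group: 14t(−8t^2−38tq+36t−45q^2+81q) + (15q−5)(−8t^2−38tq+36t−45q^2+81q); both groups contain (−8t^2−38tq+36t−45q^2+81q), so (14t+15q−5) is a factor with cofactor −8t^2−38tq+36t−45q^2+81q.
The cofactor groups again: −8t^2−38tq+36t−45q^2+81q = −4t(2t+5q−9) − 9q(2t+5q−9); both groups contain (2t+5q−9), giving −(4t+9q)(2t+5q−9).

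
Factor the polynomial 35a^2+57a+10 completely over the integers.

(5a+1)(7a+10)

Need a pair with product 35·10 = 350 and sum 57: that's 7 and 50.
Split the middle term: 35a^2+7a + 50a+10 = 7a(5a+1) + 10(5a+1).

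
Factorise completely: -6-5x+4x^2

Need a pair with product 4·(-6) = -24 and sum -5: that's 3 and -8.
Split the middle term: 4x^2+3x - 8x-6 = x(4x+3) - 2(4x+3).

(4x+3)(x-2)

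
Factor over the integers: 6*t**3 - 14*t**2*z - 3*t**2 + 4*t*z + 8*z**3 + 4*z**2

(2*t - 2*z - 1)*(3*t + 2*z)*(t - 2*z)

Group: 3*t*(2*t**2 - 6*t*z - t + 4*z**2 + 2*z) + 2*z*(2*t**2 - 6*t*z - t + 4*z**2 + 2*z); both groups contain (2*t**2 - 6*t*z - t + 4*z**2 + 2*z), so (3*t + 2*z) is a factor with cofactor 2*t**2 - 6*t*z - t + 4*z**2 + 2*z.
The cofactor groups again: 2*t**2 - 6*t*z - t + 4*z**2 + 2*z = t*(2*t - 2*z - 1) - 2*z*(2*t - 2*z - 1); both groups contain (2*t - 2*z - 1), giving (t - 2*z)*(2*t - 2*z - 1).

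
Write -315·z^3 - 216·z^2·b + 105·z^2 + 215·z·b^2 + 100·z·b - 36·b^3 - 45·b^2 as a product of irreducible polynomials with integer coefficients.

Group: 3·z·(-105·z^2 - 107·z·b + 35·z + 36·b^2 + 45·b) - b·(-105·z^2 - 107·z·b + 35·z + 36·b^2 + 45·b); both groups contain (-105·z^2 - 107·z·b + 35·z + 36·b^2 + 45·b), so (3·z - b) is a factor with cofactor -105·z^2 - 107·z·b + 35·z + 36·b^2 + 45·b.
The cofactor groups again: -105·z^2 - 107·z·b + 35·z + 36·b^2 + 45·b = -7·z·(15·z - 4·b - 5) - 9·b·(15·z - 4·b - 5); both groups contain (15·z - 4·b - 5), giving -(7·z + 9·b)·(15·z - 4·b - 5).

-(15·z - 4·b - 5)·(3·z - b)·(7·z + 9·b)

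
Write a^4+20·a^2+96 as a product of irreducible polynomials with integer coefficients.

Substitute u = a^2 to get a quadratic in u, then factor.
a^2+8 is irreducible over ℤ (always positive, so no real roots).
a^2+12 is irreducible over ℤ (always positive, so no real roots).

(a^2+12)·(a^2+8)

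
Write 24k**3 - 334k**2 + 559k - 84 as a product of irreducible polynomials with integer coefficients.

(4k - 7)(6k - 1)(k - 12)

Testing divisors of the constant over divisors of the leading coefficient, k = 7/4 is a root, so (4k - 7) is a factor; dividing leaves 6k**2 - 73k + 12.
The remaining quadratic factors as (6k - 1)(k - 12).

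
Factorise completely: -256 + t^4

(t + 4)(t - 4)(t^2 + 16)

Difference of squares twice: with A = t and B = 4, A⁴ − B⁴ = (A² − B²)(A² + B²), and A² − B² factors again.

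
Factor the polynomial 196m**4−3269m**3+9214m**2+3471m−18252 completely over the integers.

(4m−13)(7m+9)(7m−12)(m−13)

Testing divisors of the constant over divisors of the leading coefficient, m = 12/7 is a root, so (7m−12) divides it; the quotient is 28m**3−419m**2+598m+1521.
Continuing, m = −9/7 is a root, so (7m+9) divides it; the quotient is 4m**2−65m+169.
The remaining quadratic factors as (4m−13)(m−13).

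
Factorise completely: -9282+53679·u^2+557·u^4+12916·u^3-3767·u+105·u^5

(3·u+13)·(5·u+2)·(7·u-3)·(u^2+u+119)

Trying the rational-root candidates, u = -2/5 is a root, so (5·u+2) divides it; the quotient is 21·u^4+103·u^3+2542·u^2+9719·u-4641.
Next, u = 3/7 is a root, so (7·u-3) divides it; the quotient is 3·u^3+16·u^2+370·u+1547.
Continuing, u = -13/3 is a root, so (3·u+13) divides it; the quotient is u^2+u+119.
The quadratic u^2+u+119 has discriminant -475 < 0 and is irreducible over ℤ.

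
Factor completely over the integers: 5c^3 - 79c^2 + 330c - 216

Among the possible rational roots, c = 9 is a root, so (c - 9) divides it; the quotient is 5c^2 - 34c + 24.
The remaining quadratic factors as (5c - 4)(c - 6).

(5c - 4)(c - 6)(c - 9)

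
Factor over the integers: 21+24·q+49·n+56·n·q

(7·n+3)·(8·q+7)

Group as (56·n·q+49·n) + (24·q+21) = 7·n·(8·q+7) + 3·(8·q+7).
Both groups share the factor (8·q+7).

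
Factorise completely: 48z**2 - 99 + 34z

Need a pair with product 48·(-99) = -4752 and sum 34: that's 88 and -54.
Split the middle term: 48z**2 + 88z - 54z - 99 = 8z(6z + 11) - 9(6z + 11).

(6z + 11)(8z - 9)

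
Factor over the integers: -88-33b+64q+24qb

Group as (24qb+64q) + (-33b-88) = 8q(3b+8) - 11(3b+8).
Both groups share the factor (3b+8).

(3b+8)(8q-11)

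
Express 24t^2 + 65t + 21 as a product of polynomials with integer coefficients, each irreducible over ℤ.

(3t + 7)(8t + 3)

Need a pair with product 24·21 = 504 and sum 65: that's 56 and 9.
Split the middle term: 24t^2 + 56t + 9t + 21 = 8t(3t + 7) + 3(3t + 7).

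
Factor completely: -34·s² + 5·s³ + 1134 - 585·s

(5·s - 9)·(s + 9)·(s - 14)

Among the possible rational roots, s = 14 is a root, so (s - 14) divides it; the quotient is 5·s² + 36·s - 81.
The remaining quadratic factors as (5·s - 9)(s + 9).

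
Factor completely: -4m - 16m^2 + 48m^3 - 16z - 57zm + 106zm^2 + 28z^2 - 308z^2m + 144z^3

(4z - 6m - 1)(9z - 8m + 4)(4z + m)

Group: 9z(16z^2 - 20zm - 4z - 6m^2 - m) + (-8m + 4)(16z^2 - 20zm - 4z - 6m^2 - m); both groups contain (16z^2 - 20zm - 4z - 6m^2 - m), so (9z - 8m + 4) is a factor with cofactor 16z^2 - 20zm - 4z - 6m^2 - m.
The cofactor groups again: 16z^2 - 20zm - 4z - 6m^2 - m = 4z(4z - 6m - 1) + m(4z - 6m - 1); both groups contain (4z - 6m - 1), giving (4z + m)(4z - 6m - 1).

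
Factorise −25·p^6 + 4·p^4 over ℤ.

−p^4·(5·p + 2)·(5·p − 2)

Pull out the common factor p^4, leaving −25·p^2 + 4.
Recognize a difference of squares with the parts 2 and 5·p.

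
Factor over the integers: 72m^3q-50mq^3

Factor out 2mq, leaving 36m^2-25q^2, which is a difference of two squares.

2mq(6m+5q)(6m-5q)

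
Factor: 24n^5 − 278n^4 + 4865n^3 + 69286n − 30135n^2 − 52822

(2n − 7)(3n − 7)(4n − 7)(n^2 − 4n + 154)

Trying the rational-root candidates, n = 7/4 is a root, so (4n − 7) divides it; the quotient is 6n^4 − 59n^3 + 1113n^2 − 5586n + 7546.
Then n = 7/2 is a root, so (2n − 7) is a factor; dividing leaves 3n^3 − 19n^2 + 490n − 1078.
Continuing, n = 7/3 is a root, giving the factor (3n − 7) and quotient n^2 − 4n + 154.
The quadratic n^2 − 4n + 154 has discriminant −600 < 0 and is irreducible over ℤ.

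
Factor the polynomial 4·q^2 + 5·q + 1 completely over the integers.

Need a pair with product 4·1 = 4 and sum 5: that's 4 and 1.
Split the middle term: 4·q^2 + 4·q + q + 1 = 4·q·(q + 1) + (q + 1).

(4·q + 1)·(q + 1)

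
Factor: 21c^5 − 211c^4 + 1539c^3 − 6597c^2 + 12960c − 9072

Testing divisors of the constant over divisors of the leading coefficient, c = 12/7 is a root, so (7c − 12) divides it; the quotient is 3c^4 − 25c^3 + 177c^2 − 639c + 756.
Next, c = 7/3 is a root, so (3c − 7) is a factor; dividing leaves c^3 − 6c^2 + 45c − 108.
Next, c = 3 is a root, so (c − 3) divides it; the quotient is c^2 − 3c + 36.
The quadratic c^2 − 3c + 36 has discriminant −135 < 0 and is irreducible over ℤ.

(3c − 7)(7c − 12)(c − 3)(c^2 − 3c + 36)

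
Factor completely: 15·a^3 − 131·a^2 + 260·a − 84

Among the possible rational roots, a = 7/3 is a root, so (3·a − 7) divides it; the quotient is 5·a^2 − 32·a + 12.
The remaining quadratic factors as (a − 6)(5·a − 2).

(3·a − 7)·(5·a − 2)·(a − 6)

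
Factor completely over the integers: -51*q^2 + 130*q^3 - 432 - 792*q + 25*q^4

(5*q + 3)*(5*q - 12)*(q + 3)*(q + 4)

Trying the rational-root candidates, q = -3/5 is a root, so (5*q + 3) divides it; the quotient is 5*q^3 + 23*q^2 - 24*q - 144.
Continuing, q = -3 is a root, so (q + 3) is a factor; dividing leaves 5*q^2 + 8*q - 48.
The remaining quadratic factors as (q + 4)(5*q - 12).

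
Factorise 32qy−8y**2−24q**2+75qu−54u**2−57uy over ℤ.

−(3q−6u−y)(8q−9u−8y)

Group: −3q(8q−9u−8y) + (6u+y)(8q−9u−8y); both groups contain (8q−9u−8y).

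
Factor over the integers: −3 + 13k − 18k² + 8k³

(2k − 1)(4k − 3)(k − 1)

Trying the rational-root candidates, k = 1 is a root, giving the factor (k − 1) and quotient 8k² − 10k + 3.
The remaining quadratic factors as (2k − 1)(4k − 3).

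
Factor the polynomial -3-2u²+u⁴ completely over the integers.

Substitute w = u² to get a quadratic in w, then factor.
u²+1 is irreducible over ℤ (sum of squares).
u²-3 is irreducible over ℤ (3 is not a perfect square).

(u²+1)(u²-3)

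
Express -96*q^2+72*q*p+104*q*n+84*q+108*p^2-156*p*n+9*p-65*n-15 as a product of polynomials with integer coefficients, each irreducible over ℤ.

-(8*q-12*p-5)*(12*q+9*p-13*n-3)

Group: -8*q*(12*q+9*p-13*n-3) + (12*p+5)*(12*q+9*p-13*n-3); both groups contain (12*q+9*p-13*n-3).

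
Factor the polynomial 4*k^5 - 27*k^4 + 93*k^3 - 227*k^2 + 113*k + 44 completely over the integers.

(4*k + 1)*(k - 1)*(k - 4)*(k^2 - 2*k + 11)

By the rational root theorem, k = -1/4 is a root, so (4*k + 1) divides it; the quotient is k^4 - 7*k^3 + 25*k^2 - 63*k + 44.
Continuing, k = 1 is a root, giving the factor (k - 1) and quotient k^3 - 6*k^2 + 19*k - 44.
Then k = 4 is a root, giving the factor (k - 4) and quotient k^2 - 2*k + 11.
The quadratic k^2 - 2*k + 11 has discriminant -40 < 0 and is irreducible over ℤ.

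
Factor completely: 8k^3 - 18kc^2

Every term has a factor of 2k. Then 4k^2 - 9c^2 = (2k)² − (3c)².

2k(2k - 3c)(2k + 3c)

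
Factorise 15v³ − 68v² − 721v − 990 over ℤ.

(3v + 11)(5v + 9)(v − 10)

Among the possible rational roots, v = −11/3 is a root, giving the factor (3v + 11) and quotient 5v² − 41v − 90.
The remaining quadratic factors as (5v + 9)(v − 10).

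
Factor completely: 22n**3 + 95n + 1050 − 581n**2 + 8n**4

(2n − 3)(4n + 5)(n + 10)(n − 7)

Among the possible rational roots, n = 7 is a root, giving the factor (n − 7) and quotient 8n**3 + 78n**2 − 35n − 150.
Then n = −5/4 is a root, so (4n + 5) divides it; the quotient is 2n**2 + 17n − 30.
The remaining quadratic factors as (2n − 3)(n + 10).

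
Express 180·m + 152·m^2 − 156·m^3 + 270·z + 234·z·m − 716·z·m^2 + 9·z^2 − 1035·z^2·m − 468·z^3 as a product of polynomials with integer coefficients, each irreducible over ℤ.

Group: 3·z·(−156·z^2 − 241·z·m + 3·z − 78·m^2 + 76·m + 90) + 2·m·(−156·z^2 − 241·z·m + 3·z − 78·m^2 + 76·m + 90); both groups contain (−156·z^2 − 241·z·m + 3·z − 78·m^2 + 76·m + 90), so (3·z + 2·m) is a factor with cofactor −156·z^2 − 241·z·m + 3·z − 78·m^2 + 76·m + 90.
The cofactor groups again: −156·z^2 − 241·z·m + 3·z − 78·m^2 + 76·m + 90 = −12·z·(13·z + 6·m − 10) + (−13·m − 9)·(13·z + 6·m − 10); both groups contain (13·z + 6·m − 10), giving −(12·z + 13·m + 9)·(13·z + 6·m − 10).

−(12·z + 13·m + 9)·(3·z + 2·m)·(13·z + 6·m − 10)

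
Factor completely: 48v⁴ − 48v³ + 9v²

Pull out the common factor 3v², then factor the remaining trinomial.

3v²(4v − 1)(4v − 3)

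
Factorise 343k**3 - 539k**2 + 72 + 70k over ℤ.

(7k + 2)(7k - 4)(7k - 9)

Among the possible rational roots, k = 4/7 is a root, giving the factor (7k - 4) and quotient 49k**2 - 49k - 18.
The remaining quadratic factors as (7k - 9)(7k + 2).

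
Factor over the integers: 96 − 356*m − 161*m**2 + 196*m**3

Trying the rational-root candidates, m = 12/7 is a root, giving the factor (7*m − 12) and quotient 28*m**2 + 25*m − 8.
The remaining quadratic factors as (7*m + 8)(4*m − 1).

(4*m − 1)*(7*m + 8)*(7*m − 12)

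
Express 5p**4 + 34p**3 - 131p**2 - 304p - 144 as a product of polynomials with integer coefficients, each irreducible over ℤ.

(5p + 4)(p + 1)(p + 9)(p - 4)

Trying the rational-root candidates, p = -1 is a root, giving the factor (p + 1) and quotient 5p**3 + 29p**2 - 160p - 144.
Next, p = -9 is a root, so (p + 9) is a factor; dividing leaves 5p**2 - 16p - 16.
The remaining quadratic factors as (p - 4)(5p + 4).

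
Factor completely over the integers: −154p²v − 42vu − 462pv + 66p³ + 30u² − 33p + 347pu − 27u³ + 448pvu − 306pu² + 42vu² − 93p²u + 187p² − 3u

Group: 11p(6p² − 14pv − 9pu + 17p + 42vu − 42v − 27u² + 30u − 3) + u(6p² − 14pv − 9pu + 17p + 42vu − 42v − 27u² + 30u − 3); both groups contain (6p² − 14pv − 9pu + 17p + 42vu − 42v − 27u² + 30u − 3), so (11p + u) is a factor with cofactor 6p² − 14pv − 9pu + 17p + 42vu − 42v − 27u² + 30u − 3.
The cofactor groups again: 6p² − 14pv − 9pu + 17p + 42vu − 42v − 27u² + 30u − 3 = 6p(p − 3u + 3) + (−14v + 9u − 1)(p − 3u + 3); both groups contain (p − 3u + 3), giving (6p − 14v + 9u − 1)(p − 3u + 3).

(11p + u)(6p − 14v + 9u − 1)(p − 3u + 3)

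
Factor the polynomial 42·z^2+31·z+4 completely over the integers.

Need a pair with product 42·4 = 168 and sum 31: that's 7 and 24.
Split the middle term: 42·z^2+7·z + 24·z+4 = 7·z·(6·z+1) + 4·(6·z+1).

(6·z+1)·(7·z+4)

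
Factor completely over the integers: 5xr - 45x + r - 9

(5x + 1)(r - 9)

Group as (5xr - 45x) + (r - 9) = 5x(r - 9) + (r - 9).
Both groups share the factor (r - 9).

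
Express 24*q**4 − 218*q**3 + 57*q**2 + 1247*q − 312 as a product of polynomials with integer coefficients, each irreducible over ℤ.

Trying the rational-root candidates, q = −13/6 is a root, so (6*q + 13) divides it; the quotient is 4*q**3 − 45*q**2 + 107*q − 24.
Then q = 1/4 is a root, giving the factor (4*q − 1) and quotient q**2 − 11*q + 24.
The remaining quadratic factors as (q − 3)(q − 8).

(4*q − 1)*(6*q + 13)*(q − 3)*(q − 8)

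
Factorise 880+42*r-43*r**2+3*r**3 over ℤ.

Trying the rational-root candidates, r = 10 is a root, so (r-10) divides it; the quotient is 3*r**2-13*r-88.
The remaining quadratic factors as (r-8)(3*r+11).

(3*r+11)*(r-10)*(r-8)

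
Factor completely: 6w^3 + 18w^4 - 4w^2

Pull out the common factor 2w^2, then factor the remaining trinomial.

2w^2(3w + 2)(3w - 1)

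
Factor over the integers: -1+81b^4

Write as (9b^2)² − (1)², then factor 9b^2-1 once more.

(3b+1)(3b-1)(9b^2+1)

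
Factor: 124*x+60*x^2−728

Pull out the common factor 4, then factor the remaining trinomial.

4*(3*x+14)*(5*x−13)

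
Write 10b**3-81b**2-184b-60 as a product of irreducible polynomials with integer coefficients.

Testing divisors of the constant over divisors of the leading coefficient, b = 10 is a root, so (b-10) divides it; the quotient is 10b**2+19b+6.
The remaining quadratic factors as (5b+2)(2b+3).

(2b+3)(5b+2)(b-10)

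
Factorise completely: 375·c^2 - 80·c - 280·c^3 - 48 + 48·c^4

Among the possible rational roots, c = 4/3 is a root, so (3·c - 4) divides it; the quotient is 16·c^3 - 72·c^2 + 29·c + 12.
Continuing, c = -1/4 is a root, so (4·c + 1) is a factor; dividing leaves 4·c^2 - 19·c + 12.
The remaining quadratic factors as (c - 4)(4·c - 3).

(3·c - 4)·(4·c + 1)·(4·c - 3)·(c - 4)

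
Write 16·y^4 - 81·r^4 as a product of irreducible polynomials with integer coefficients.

Write as (4·y^2)² − (9·r^2)², then factor 4·y^2 - 9·r^2 once more.

(2·y - 3·r)·(2·y + 3·r)·(4·y^2 + 9·r^2)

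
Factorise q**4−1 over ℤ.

Difference of squares twice: with A = q and B = 1, A⁴ − B⁴ = (A² − B²)(A² + B²), and A² − B² factors again.

(q+1)·(q−1)·(q**2+1)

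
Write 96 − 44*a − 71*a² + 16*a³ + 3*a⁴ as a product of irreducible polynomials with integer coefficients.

By the rational root theorem, a = −8 is a root, so (a + 8) divides it; the quotient is 3*a³ − 8*a² − 7*a + 12.
Continuing, a = −4/3 is a root, so (3*a + 4) is a factor; dividing leaves a² − 4*a + 3.
The remaining quadratic factors as (a − 1)(a − 3).

(3*a + 4)*(a + 8)*(a − 1)*(a − 3)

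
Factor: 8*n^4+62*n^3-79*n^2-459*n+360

Among the possible rational roots, n = -8 is a root, so (n+8) is a factor; dividing leaves 8*n^3-2*n^2-63*n+45.
Next, n = 5/2 is a root, giving the factor (2*n-5) and quotient 4*n^2+9*n-9.
The remaining quadratic factors as (n+3)(4*n-3).

(2*n-5)*(4*n-3)*(n+3)*(n+8)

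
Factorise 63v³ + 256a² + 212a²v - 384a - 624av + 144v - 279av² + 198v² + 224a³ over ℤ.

(4a + 7v + 8)(7a - 3v - 6)(8a - 3v)

Group: 4a(56a² - 45av - 48a + 9v² + 18v) + (7v + 8)(56a² - 45av - 48a + 9v² + 18v); both groups contain (56a² - 45av - 48a + 9v² + 18v), so (4a + 7v + 8) is a factor with cofactor 56a² - 45av - 48a + 9v² + 18v.
The cofactor groups again: 56a² - 45av - 48a + 9v² + 18v = 7a(8a - 3v) + (-3v - 6)(8a - 3v); both groups contain (8a - 3v), giving (7a - 3v - 6)(8a - 3v).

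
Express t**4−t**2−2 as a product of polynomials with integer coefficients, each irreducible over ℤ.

Substitute u = t**2 to get a quadratic in u, then factor.
t**2+1 is irreducible over ℤ (sum of squares).
t**2−2 is irreducible over ℤ (2 is not a perfect square).

(t**2+1)(t**2−2)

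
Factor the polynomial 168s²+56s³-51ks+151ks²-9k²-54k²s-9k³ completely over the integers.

Group: 3k(-3k²-17ks+56s²) + (s+3)(-3k²-17ks+56s²); both groups contain (-3k²-17ks+56s²), so (3k+s+3) is a factor with cofactor -3k²-17ks+56s².
The cofactor groups again: -3k²-17ks+56s² = -3k(k+8s) + 7s(k+8s); both groups contain (k+8s), giving -(3k-7s)(k+8s).

-(3k+s+3)(3k-7s)(k+8s)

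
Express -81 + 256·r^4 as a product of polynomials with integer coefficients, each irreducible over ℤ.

(4·r + 3)·(4·r - 3)·(16·r^2 + 9)

(4·r)⁴ − (3)⁴ = ((4·r)² − (3)²)((4·r)² + (3)²); the first factor splits again, the second (16·r^2 + 9) is irreducible.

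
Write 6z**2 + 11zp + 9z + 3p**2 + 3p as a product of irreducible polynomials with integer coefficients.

(2z + 3p + 3)(3z + p)

Group: 2z(3z + p) + (3p + 3)(3z + p); both groups contain (3z + p).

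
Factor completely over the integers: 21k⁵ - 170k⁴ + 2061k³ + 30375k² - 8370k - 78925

Testing divisors of the constant over divisors of the leading coefficient, k = 5/3 is a root, giving the factor (3k - 5) and quotient 7k⁴ - 45k³ + 612k² + 11145k + 15785.
Next, k = -7 is a root, giving the factor (k + 7) and quotient 7k³ - 94k² + 1270k + 2255.
Next, k = -11/7 is a root, giving the factor (7k + 11) and quotient k² - 15k + 205.
The quadratic k² - 15k + 205 has discriminant -595 < 0 and is irreducible over ℤ.

(3k - 5)(7k + 11)(k + 7)(k² - 15k + 205)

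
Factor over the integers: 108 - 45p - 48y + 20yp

(4y - 9)(5p - 12)

Group as (20yp - 48y) + (-45p + 108) = 4y(5p - 12) - 9(5p - 12).
Both groups share the factor (5p - 12).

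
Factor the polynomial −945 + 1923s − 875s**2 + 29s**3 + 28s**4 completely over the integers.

(4s − 9)(7s − 5)(s + 7)(s − 3)

Among the possible rational roots, s = 9/4 is a root, so (4s − 9) divides it; the quotient is 7s**3 + 23s**2 − 167s + 105.
Then s = 3 is a root, giving the factor (s − 3) and quotient 7s**2 + 44s − 35.
The remaining quadratic factors as (7s − 5)(s + 7).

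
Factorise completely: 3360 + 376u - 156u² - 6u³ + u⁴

(u + 10)(u + 4)(u - 14)(u - 6)

By the rational root theorem, u = -10 is a root, giving the factor (u + 10) and quotient u³ - 16u² + 4u + 336.
Then u = -4 is a root, so (u + 4) divides it; the quotient is u² - 20u + 84.
The remaining quadratic factors as (u - 6)(u - 14).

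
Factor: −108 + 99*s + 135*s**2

9*(3*s + 4)*(5*s − 3)

Pull out the common factor 9, then factor the remaining trinomial.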